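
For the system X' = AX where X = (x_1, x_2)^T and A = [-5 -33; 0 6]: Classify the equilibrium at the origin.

saddle

A = [[-5,-33],[0,6]]; det(A-λI) = λ^2 - λ - 30.
λ = -5, 6: opposite signs.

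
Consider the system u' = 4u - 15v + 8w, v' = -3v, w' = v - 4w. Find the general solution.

u(t) = K_1e^(4t) + K_2e^(-3t) - K_3e^(-4t), v(t) = K_2e^(-3t), w(t) = K_2e^(-3t) + K_3e^(-4t)

Coefficient matrix A = [[4, -15, 8], [0, -3, 0], [0, 1, -4]].
det(A - λI) = 0 gives eigenvalues λ = 4, -3, -4.
For λ=4: eigenvector (1,0,0).
For λ=-3: eigenvector (1,1,1).
For λ=-4: eigenvector (-1,0,1).
General solution: K_1e^(4t)(1,0,0) + K_2e^(-3t)(1,1,1) + K_3e^(-4t)(-1,0,1).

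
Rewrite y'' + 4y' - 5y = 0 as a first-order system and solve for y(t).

y(t) = c_1e^(-5t) + c_2e^(t)

Let x_1 = y, x_2 = y'. Then x_1' = x_2 and x_2' = 5x_1 - 4x_2.
A = [[0,1],[5,-4]]; det(A-λI) = λ^2 + 4λ - 5.
Eigenvalues λ = -5, 1 with eigenvectors (1,-5), (1,1).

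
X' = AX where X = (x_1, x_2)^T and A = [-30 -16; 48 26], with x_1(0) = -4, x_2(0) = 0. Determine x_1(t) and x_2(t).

Coefficient matrix A = [[-30, -16], [48, 26]].
Characteristic polynomial det(A - λI) = λ^2 + 4λ - 12 = 0.
Eigenvalues λ = -6, 2.
For λ=-6: (A-λI) row 1 is [-24, -16], so an eigenvector is (2, -3).
For λ=2: (A-λI) row 1 is [-32, -16], so an eigenvector is (1, -2).
General solution: c_1e^(-6t)(2,-3) + c_2e^(2t)(1,-2).
Applying x_1(0)=-4, x_2(0)=0 gives c_1=-8, c_2=12.

x_1(t) = 12e^(2t) - 16e^(-6t), x_2(t) = -24e^(2t) + 24e^(-6t)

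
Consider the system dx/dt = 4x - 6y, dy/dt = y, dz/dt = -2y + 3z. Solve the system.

x(t) = 2c_1e^(t) + c_2e^(4t), y(t) = c_1e^(t), z(t) = c_1e^(t) + c_3e^(3t)

Coefficient matrix A = [[4, -6, 0], [0, 1, 0], [0, -2, 3]].
det(A - λI) = 0 gives eigenvalues λ = 1, 4, 3.
For λ=1: eigenvector (2,1,1).
For λ=4: eigenvector (1,0,0).
For λ=3: eigenvector (0,0,1).
General solution: c_1e^(t)(2,1,1) + c_2e^(4t)(1,0,0) + c_3e^(3t)(0,0,1).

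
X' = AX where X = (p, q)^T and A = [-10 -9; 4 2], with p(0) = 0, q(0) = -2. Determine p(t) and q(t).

Coefficient matrix A = [[-10, -9], [4, 2]].
Characteristic polynomial det(A - λI) = λ^2 + 8λ + 16 = 0.
Single eigenvalue λ = -4 with algebraic multiplicity 2.
Eigenvector v = (3,-2); generalized eigenvector w with (A-λI)w=v is (-2,1).
General solution: e^(-4t)[C_1·v + C_2·(t·v + w)].
Applying p(0)=0, q(0)=-2 gives C_1=4, C_2=6.

p(t) = 18te^(-4t), q(t) = -12te^(-4t) - 2e^(-4t)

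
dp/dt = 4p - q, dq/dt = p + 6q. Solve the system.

p(t) = C_1e^(5t) + C_2te^(5t) - 2C_2e^(5t), q(t) = -C_1e^(5t) - C_2te^(5t) + C_2e^(5t)

Coefficient matrix A = [[4, -1], [1, 6]].
Characteristic polynomial det(A - λI) = λ^2 - 10λ + 25 = 0.
Single eigenvalue λ = 5 with algebraic multiplicity 2.
Eigenvector v = (1,-1); generalized eigenvector w with (A-λI)w=v is (-2,1).
General solution: e^(5t)[C_1·v + C_2·(t·v + w)].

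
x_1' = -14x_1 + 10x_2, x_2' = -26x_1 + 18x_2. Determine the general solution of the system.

Coefficient matrix A = [[-14, 10], [-26, 18]].
Characteristic polynomial det(A - λI) = λ^2 - 4λ + 8 = 0.
Eigenvalues λ = 2 ± 2i (complex conjugate pair).
For λ=2+2i: an eigenvector is (-2,-3) - i(1,2) = (-2 - i, -3 - 2i).
A real fundamental pair from Re and Im of e^((2+2i)t)v: X_1 = e^(2t)(cos(2t)·(-2,-3) + sin(2t)·(1,2)), X_2 = e^(2t)(sin(2t)·(-2,-3) - cos(2t)·(1,2)).
General solution: C_1X_1 + C_2X_2.

x_1(t) = C_1e^(2t)sin(2t) - 2C_1e^(2t)cos(2t) - 2C_2e^(2t)sin(2t) - C_2e^(2t)cos(2t), x_2(t) = 2C_1e^(2t)sin(2t) - 3C_1e^(2t)cos(2t) - 3C_2e^(2t)sin(2t) - 2C_2e^(2t)cos(2t)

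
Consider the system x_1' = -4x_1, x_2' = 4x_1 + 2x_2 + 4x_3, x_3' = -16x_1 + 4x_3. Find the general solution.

x_1(t) = C_1e^(-4t), x_2(t) = -2C_1e^(-4t) + C_2e^(2t) + 2C_3e^(4t), x_3(t) = 2C_1e^(-4t) + C_3e^(4t)

Coefficient matrix A = [[-4, 0, 0], [4, 2, 4], [-16, 0, 4]].
det(A - λI) = 0 gives eigenvalues λ = -4, 2, 4.
For λ=-4: eigenvector (1,-2,2).
For λ=2: eigenvector (0,1,0).
For λ=4: eigenvector (0,2,1).
General solution: C_1e^(-4t)(1,-2,2) + C_2e^(2t)(0,1,0) + C_3e^(4t)(0,2,1).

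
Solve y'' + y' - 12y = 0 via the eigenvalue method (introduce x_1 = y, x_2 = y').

y(t) = c_1e^(-4t) + c_2e^(3t)

Let x_1 = y, x_2 = y'. Then x_1' = x_2 and x_2' = 12x_1 - x_2.
A = [[0,1],[12,-1]]; det(A-λI) = λ^2 + λ - 12.
Eigenvalues λ = -4, 3 with eigenvectors (1,-4), (1,3).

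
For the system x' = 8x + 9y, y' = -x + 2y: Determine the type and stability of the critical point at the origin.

unstable improper node

A = [[8,9],[-1,2]]; det(A-λI) = λ^2 - 10λ + 25.
repeated λ = 5 with a single eigenvector.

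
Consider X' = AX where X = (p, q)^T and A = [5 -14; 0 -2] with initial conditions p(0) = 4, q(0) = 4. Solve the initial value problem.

Coefficient matrix A = [[5, -14], [0, -2]].
Characteristic polynomial det(A - λI) = λ^2 - 3λ - 10 = 0.
Eigenvalues λ = -2, 5.
For λ=-2: (A-λI) row 1 is [7, -14], so an eigenvector is (2, 1).
For λ=5: (A-λI) row 1 is [0, -14], so an eigenvector is (-1, 0).
General solution: C_1e^(-2t)(2,1) + C_2e^(5t)(-1,0).
Applying p(0)=4, q(0)=4 gives C_1=4, C_2=4.

p(t) = -4e^(5t) + 8e^(-2t), q(t) = 4e^(-2t)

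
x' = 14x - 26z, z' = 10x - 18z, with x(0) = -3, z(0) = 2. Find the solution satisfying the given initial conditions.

Coefficient matrix A = [[14, -26], [10, -18]].
Characteristic polynomial det(A - λI) = λ^2 + 4λ + 8 = 0.
Eigenvalues λ = -2 ± 2i (complex conjugate pair).
For λ=-2+2i: an eigenvector is (-3,-2) - i(2,1) = (-3 - 2i, -2 - i).
A real fundamental pair from Re and Im of e^((-2+2i)t)v: X_1 = e^(-2t)(cos(2t)·(-3,-2) + sin(2t)·(2,1)), X_2 = e^(-2t)(sin(2t)·(-3,-2) - cos(2t)·(2,1)).
General solution: c_1X_1 + c_2X_2.
Applying x(0)=-3, z(0)=2 gives c_1=-7, c_2=12.

x(t) = -50e^(-2t)sin(2t) - 3e^(-2t)cos(2t), z(t) = -31e^(-2t)sin(2t) + 2e^(-2t)cos(2t)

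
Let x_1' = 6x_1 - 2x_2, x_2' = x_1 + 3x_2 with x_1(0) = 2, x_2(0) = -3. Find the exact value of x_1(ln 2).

A = [[6,-2],[1,3]]; eigenvalues λ = 5, 4.
Eigenvectors: (2,1) for λ=5, (-1,-1) for λ=4.
From the initial condition, c_1 = 5, c_2 = 8.
x_1(ln 2) = (5)(2^5)(2) + (8)(2^4)(-1) = 192.

192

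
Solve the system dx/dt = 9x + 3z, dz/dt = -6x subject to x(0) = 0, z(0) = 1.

x(t) = e^(6t) - e^(3t), z(t) = -e^(6t) + 2e^(3t)

Coefficient matrix A = [[9, 3], [-6, 0]].
Characteristic polynomial det(A - λI) = λ^2 - 9λ + 18 = 0.
Eigenvalues λ = 6, 3.
For λ=6: (A-λI) row 1 is [3, 3], so an eigenvector is (1, -1).
For λ=3: (A-λI) row 1 is [6, 3], so an eigenvector is (1, -2).
General solution: C_1e^(6t)(1,-1) + C_2e^(3t)(1,-2).
Applying x(0)=0, z(0)=1 gives C_1=1, C_2=-1.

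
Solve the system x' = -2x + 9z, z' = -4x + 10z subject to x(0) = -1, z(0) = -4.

x(t) = -30te^(4t) - e^(4t), z(t) = -20te^(4t) - 4e^(4t)

Coefficient matrix A = [[-2, 9], [-4, 10]].
Characteristic polynomial det(A - λI) = λ^2 - 8λ + 16 = 0.
Single eigenvalue λ = 4 with algebraic multiplicity 2.
Eigenvector v = (-3,-2); generalized eigenvector w with (A-λI)w=v is (-1,-1).
General solution: e^(4t)[K_1·v + K_2·(t·v + w)].
Applying x(0)=-1, z(0)=-4 gives K_1=-3, K_2=10.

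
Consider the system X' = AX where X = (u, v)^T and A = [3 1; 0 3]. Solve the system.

Coefficient matrix A = [[3, 1], [0, 3]].
Characteristic polynomial det(A - λI) = λ^2 - 6λ + 9 = 0.
Single eigenvalue λ = 3 with algebraic multiplicity 2.
Eigenvector v = (-1,0); generalized eigenvector w with (A-λI)w=v is (-2,-1).
General solution: e^(3t)[c_1·v + c_2·(t·v + w)].

u(t) = -c_1e^(3t) - c_2te^(3t) - 2c_2e^(3t), v(t) = -c_2e^(3t)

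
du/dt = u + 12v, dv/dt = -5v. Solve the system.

Coefficient matrix A = [[1, 12], [0, -5]].
Characteristic polynomial det(A - λI) = λ^2 + 4λ - 5 = 0.
Eigenvalues λ = -5, 1.
For λ=-5: (A-λI) row 1 is [6, 12], so an eigenvector is (2, -1).
For λ=1: (A-λI) row 1 is [0, 12], so an eigenvector is (1, 0).
General solution: K_1e^(-5t)(2,-1) + K_2e^(t)(1,0).

u(t) = 2K_1e^(-5t) + K_2e^(t), v(t) = -K_1e^(-5t)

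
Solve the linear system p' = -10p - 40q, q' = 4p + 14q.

p(t) = -c_1e^(2t)sin(4t) - 3c_1e^(2t)cos(4t) - 3c_2e^(2t)sin(4t) + c_2e^(2t)cos(4t), q(t) = c_1e^(2t)cos(4t) + c_2e^(2t)sin(4t)

Coefficient matrix A = [[-10, -40], [4, 14]].
Characteristic polynomial det(A - λI) = λ^2 - 4λ + 20 = 0.
Eigenvalues λ = 2 ± 4i (complex conjugate pair).
For λ=2+4i: an eigenvector is (-3,1) - i(-1,0) = (-3 + i, 1).
A real fundamental pair from Re and Im of e^((2+4i)t)v: X_1 = e^(2t)(cos(4t)·(-3,1) + sin(4t)·(-1,0)), X_2 = e^(2t)(sin(4t)·(-3,1) - cos(4t)·(-1,0)).
General solution: c_1X_1 + c_2X_2.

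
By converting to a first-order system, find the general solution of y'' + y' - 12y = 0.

Let x_1 = y, x_2 = y'. Then x_1' = x_2 and x_2' = 12x_1 - x_2.
A = [[0,1],[12,-1]]; det(A-λI) = λ^2 + λ - 12.
Eigenvalues λ = -4, 3 with eigenvectors (1,-4), (1,3).

y(t) = c_1e^(-4t) + c_2e^(3t)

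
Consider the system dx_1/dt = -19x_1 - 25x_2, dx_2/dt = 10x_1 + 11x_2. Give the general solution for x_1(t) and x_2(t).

Coefficient matrix A = [[-19, -25], [10, 11]].
Characteristic polynomial det(A - λI) = λ^2 + 8λ + 41 = 0.
Eigenvalues λ = -4 ± 5i (complex conjugate pair).
For λ=-4+5i: an eigenvector is (-2,1) - i(1,-1) = (-2 - i, 1 + i).
A real fundamental pair from Re and Im of e^((-4+5i)t)v: X_1 = e^(-4t)(cos(5t)·(-2,1) + sin(5t)·(1,-1)), X_2 = e^(-4t)(sin(5t)·(-2,1) - cos(5t)·(1,-1)).
General solution: K_1X_1 + K_2X_2.

x_1(t) = K_1e^(-4t)sin(5t) - 2K_1e^(-4t)cos(5t) - 2K_2e^(-4t)sin(5t) - K_2e^(-4t)cos(5t), x_2(t) = -K_1e^(-4t)sin(5t) + K_1e^(-4t)cos(5t) + K_2e^(-4t)sin(5t) + K_2e^(-4t)cos(5t)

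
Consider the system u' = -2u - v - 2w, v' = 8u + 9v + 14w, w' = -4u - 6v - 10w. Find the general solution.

u(t) = c_1e^(-2t) + c_2e^(-3t), v(t) = -2c_1e^(-2t) - 3c_2e^(-3t) - 2c_3e^(2t), w(t) = c_1e^(-2t) + 2c_2e^(-3t) + c_3e^(2t)

Coefficient matrix A = [[-2, -1, -2], [8, 9, 14], [-4, -6, -10]].
det(A - λI) = 0 gives eigenvalues λ = -2, -3, 2.
For λ=-2: eigenvector (1,-2,1).
For λ=-3: eigenvector (1,-3,2).
For λ=2: eigenvector (0,-2,1).
General solution: c_1e^(-2t)(1,-2,1) + c_2e^(-3t)(1,-3,2) + c_3e^(2t)(0,-2,1).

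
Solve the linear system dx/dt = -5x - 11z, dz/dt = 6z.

Coefficient matrix A = [[-5, -11], [0, 6]].
Characteristic polynomial det(A - λI) = λ^2 - λ - 30 = 0.
Eigenvalues λ = 6, -5.
For λ=6: (A-λI) row 1 is [-11, -11], so an eigenvector is (1, -1).
For λ=-5: (A-λI) row 1 is [0, -11], so an eigenvector is (1, 0).
General solution: K_1e^(6t)(1,-1) + K_2e^(-5t)(1,0).

x(t) = K_1e^(6t) + K_2e^(-5t), z(t) = -K_1e^(6t)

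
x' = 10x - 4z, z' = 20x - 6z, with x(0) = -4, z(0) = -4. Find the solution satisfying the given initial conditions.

x(t) = -4e^(2t)sin(4t) - 4e^(2t)cos(4t), z(t) = -12e^(2t)sin(4t) - 4e^(2t)cos(4t)

Coefficient matrix A = [[10, -4], [20, -6]].
Characteristic polynomial det(A - λI) = λ^2 - 4λ + 20 = 0.
Eigenvalues λ = 2 ± 4i (complex conjugate pair).
For λ=2+4i: an eigenvector is (1,2) - i(0,1) = (1, 2 - i).
A real fundamental pair from Re and Im of e^((2+4i)t)v: X_1 = e^(2t)(cos(4t)·(1,2) + sin(4t)·(0,1)), X_2 = e^(2t)(sin(4t)·(1,2) - cos(4t)·(0,1)).
General solution: K_1X_1 + K_2X_2.
Applying x(0)=-4, z(0)=-4 gives K_1=-4, K_2=-4.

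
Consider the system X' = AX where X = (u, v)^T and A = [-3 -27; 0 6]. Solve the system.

u(t) = K_1e^(-3t) + 3K_2e^(6t), v(t) = -K_2e^(6t)

Coefficient matrix A = [[-3, -27], [0, 6]].
Characteristic polynomial det(A - λI) = λ^2 - 3λ - 18 = 0.
Eigenvalues λ = -3, 6.
For λ=-3: (A-λI) row 1 is [0, -27], so an eigenvector is (1, 0).
For λ=6: (A-λI) row 1 is [-9, -27], so an eigenvector is (3, -1).
General solution: K_1e^(-3t)(1,0) + K_2e^(6t)(3,-1).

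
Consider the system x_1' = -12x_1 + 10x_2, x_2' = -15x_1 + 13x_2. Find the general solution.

Coefficient matrix A = [[-12, 10], [-15, 13]].
Characteristic polynomial det(A - λI) = λ^2 - λ - 6 = 0.
Eigenvalues λ = 3, -2.
For λ=3: (A-λI) row 1 is [-15, 10], so an eigenvector is (2, 3).
For λ=-2: (A-λI) row 1 is [-10, 10], so an eigenvector is (1, 1).
General solution: K_1e^(3t)(2,3) + K_2e^(-2t)(1,1).

x_1(t) = 2K_1e^(3t) + K_2e^(-2t), x_2(t) = 3K_1e^(3t) + K_2e^(-2t)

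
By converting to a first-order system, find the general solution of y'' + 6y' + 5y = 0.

y(t) = K_1e^(-5t) + K_2e^(-t)

Let x_1 = y, x_2 = y'. Then x_1' = x_2 and x_2' = -5x_1 - 6x_2.
A = [[0,1],[-5,-6]]; det(A-λI) = λ^2 + 6λ + 5.
Eigenvalues λ = -5, -1 with eigenvectors (1,-5), (1,-1).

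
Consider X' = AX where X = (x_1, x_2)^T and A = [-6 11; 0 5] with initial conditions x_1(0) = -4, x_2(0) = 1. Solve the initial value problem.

Coefficient matrix A = [[-6, 11], [0, 5]].
Characteristic polynomial det(A - λI) = λ^2 + λ - 30 = 0.
Eigenvalues λ = 5, -6.
For λ=5: (A-λI) row 1 is [-11, 11], so an eigenvector is (-1, -1).
For λ=-6: (A-λI) row 1 is [0, 11], so an eigenvector is (1, 0).
General solution: c_1e^(5t)(-1,-1) + c_2e^(-6t)(1,0).
Applying x_1(0)=-4, x_2(0)=1 gives c_1=-1, c_2=-5.

x_1(t) = e^(5t) - 5e^(-6t), x_2(t) = e^(5t)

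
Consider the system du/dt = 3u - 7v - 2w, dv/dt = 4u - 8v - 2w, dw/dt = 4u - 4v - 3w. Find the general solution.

Coefficient matrix A = [[3, -7, -2], [4, -8, -2], [4, -4, -3]].
det(A - λI) = 0 gives eigenvalues λ = -3, -4, -1.
For λ=-3: eigenvector (-2,-2,1).
For λ=-4: eigenvector (1,1,0).
For λ=-1: eigenvector (1,0,2).
General solution: c_1e^(-3t)(-2,-2,1) + c_2e^(-4t)(1,1,0) + c_3e^(-t)(1,0,2).

u(t) = -2c_1e^(-3t) + c_2e^(-4t) + c_3e^(-t), v(t) = -2c_1e^(-3t) + c_2e^(-4t), w(t) = c_1e^(-3t) + 2c_3e^(-t)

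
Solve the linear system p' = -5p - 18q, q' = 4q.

p(t) = -K_1e^(-5t) - 2K_2e^(4t), q(t) = K_2e^(4t)

Coefficient matrix A = [[-5, -18], [0, 4]].
Characteristic polynomial det(A - λI) = λ^2 + λ - 20 = 0.
Eigenvalues λ = -5, 4.
For λ=-5: (A-λI) row 1 is [0, -18], so an eigenvector is (-1, 0).
For λ=4: (A-λI) row 1 is [-9, -18], so an eigenvector is (-2, 1).
General solution: K_1e^(-5t)(-1,0) + K_2e^(4t)(-2,1).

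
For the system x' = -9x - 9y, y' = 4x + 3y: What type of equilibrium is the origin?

stable improper node

A = [[-9,-9],[4,3]]; det(A-λI) = λ^2 + 6λ + 9.
repeated λ = -3 with a single eigenvector.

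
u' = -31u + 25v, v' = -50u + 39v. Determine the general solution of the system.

u(t) = K_1e^(4t)sin(5t) + 2K_1e^(4t)cos(5t) + 2K_2e^(4t)sin(5t) - K_2e^(4t)cos(5t), v(t) = K_1e^(4t)sin(5t) + 3K_1e^(4t)cos(5t) + 3K_2e^(4t)sin(5t) - K_2e^(4t)cos(5t)

Coefficient matrix A = [[-31, 25], [-50, 39]].
Characteristic polynomial det(A - λI) = λ^2 - 8λ + 41 = 0.
Eigenvalues λ = 4 ± 5i (complex conjugate pair).
For λ=4+5i: an eigenvector is (2,3) - i(1,1) = (2 - i, 3 - i).
A real fundamental pair from Re and Im of e^((4+5i)t)v: X_1 = e^(4t)(cos(5t)·(2,3) + sin(5t)·(1,1)), X_2 = e^(4t)(sin(5t)·(2,3) - cos(5t)·(1,1)).
General solution: K_1X_1 + K_2X_2.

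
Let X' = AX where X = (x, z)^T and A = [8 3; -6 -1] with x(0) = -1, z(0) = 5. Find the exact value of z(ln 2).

A = [[8,3],[-6,-1]]; eigenvalues λ = 5, 2.
Eigenvectors: (1,-1) for λ=5, (-1,2) for λ=2.
From the initial condition, c_1 = 3, c_2 = 4.
z(ln 2) = (3)(2^5)(-1) + (4)(2^2)(2) = -64.

-64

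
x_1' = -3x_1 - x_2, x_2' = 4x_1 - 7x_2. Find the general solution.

Coefficient matrix A = [[-3, -1], [4, -7]].
Characteristic polynomial det(A - λI) = λ^2 + 10λ + 25 = 0.
Single eigenvalue λ = -5 with algebraic multiplicity 2.
Eigenvector v = (1,2); generalized eigenvector w with (A-λI)w=v is (0,-1).
General solution: e^(-5t)[K_1·v + K_2·(t·v + w)].

x_1(t) = K_1e^(-5t) + K_2te^(-5t), x_2(t) = 2K_1e^(-5t) + 2K_2te^(-5t) - K_2e^(-5t)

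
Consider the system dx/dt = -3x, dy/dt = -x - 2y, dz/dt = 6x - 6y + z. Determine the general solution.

Coefficient matrix A = [[-3, 0, 0], [-1, -2, 0], [6, -6, 1]].
det(A - λI) = 0 gives eigenvalues λ = -2, 1, -3.
For λ=-2: eigenvector (0,-1,-2).
For λ=1: eigenvector (0,0,1).
For λ=-3: eigenvector (1,1,0).
General solution: c_1e^(-2t)(0,-1,-2) + c_2e^(t)(0,0,1) + c_3e^(-3t)(1,1,0).

x(t) = c_3e^(-3t), y(t) = -c_1e^(-2t) + c_3e^(-3t), z(t) = -2c_1e^(-2t) + c_2e^(t)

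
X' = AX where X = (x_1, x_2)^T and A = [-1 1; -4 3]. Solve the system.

Coefficient matrix A = [[-1, 1], [-4, 3]].
Characteristic polynomial det(A - λI) = λ^2 - 2λ + 1 = 0.
Single eigenvalue λ = 1 with algebraic multiplicity 2.
Eigenvector v = (-1,-2); generalized eigenvector w with (A-λI)w=v is (1,1).
General solution: e^(t)[c_1·v + c_2·(t·v + w)].

x_1(t) = -c_1e^(t) - c_2te^(t) + c_2e^(t), x_2(t) = -2c_1e^(t) - 2c_2te^(t) + c_2e^(t)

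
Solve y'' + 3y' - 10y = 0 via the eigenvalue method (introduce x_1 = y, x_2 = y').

y(t) = C_1e^(-5t) + C_2e^(2t)

Let x_1 = y, x_2 = y'. Then x_1' = x_2 and x_2' = 10x_1 - 3x_2.
A = [[0,1],[10,-3]]; det(A-λI) = λ^2 + 3λ - 10.
Eigenvalues λ = -5, 2 with eigenvectors (1,-5), (1,2).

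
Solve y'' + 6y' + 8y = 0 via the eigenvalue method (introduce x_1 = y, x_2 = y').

y(t) = c_1e^(-4t) + c_2e^(-2t)

Let x_1 = y, x_2 = y'. Then x_1' = x_2 and x_2' = -8x_1 - 6x_2.
A = [[0,1],[-8,-6]]; det(A-λI) = λ^2 + 6λ + 8.
Eigenvalues λ = -4, -2 with eigenvectors (1,-4), (1,-2).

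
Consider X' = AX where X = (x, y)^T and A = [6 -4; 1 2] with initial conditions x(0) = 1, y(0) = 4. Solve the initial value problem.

Coefficient matrix A = [[6, -4], [1, 2]].
Characteristic polynomial det(A - λI) = λ^2 - 8λ + 16 = 0.
Single eigenvalue λ = 4 with algebraic multiplicity 2.
Eigenvector v = (2,1); generalized eigenvector w with (A-λI)w=v is (-1,-1).
General solution: e^(4t)[C_1·v + C_2·(t·v + w)].
Applying x(0)=1, y(0)=4 gives C_1=-3, C_2=-7.

x(t) = -14te^(4t) + e^(4t), y(t) = -7te^(4t) + 4e^(4t)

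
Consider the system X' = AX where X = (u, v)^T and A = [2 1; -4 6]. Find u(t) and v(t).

u(t) = -c_1e^(4t) - c_2te^(4t) + c_2e^(4t), v(t) = -2c_1e^(4t) - 2c_2te^(4t) + c_2e^(4t)

Coefficient matrix A = [[2, 1], [-4, 6]].
Characteristic polynomial det(A - λI) = λ^2 - 8λ + 16 = 0.
Single eigenvalue λ = 4 with algebraic multiplicity 2.
Eigenvector v = (-1,-2); generalized eigenvector w with (A-λI)w=v is (1,1).
General solution: e^(4t)[c_1·v + c_2·(t·v + w)].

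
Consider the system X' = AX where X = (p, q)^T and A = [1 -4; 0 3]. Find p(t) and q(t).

p(t) = C_1e^(t) + 2C_2e^(3t), q(t) = -C_2e^(3t)

Coefficient matrix A = [[1, -4], [0, 3]].
Characteristic polynomial det(A - λI) = λ^2 - 4λ + 3 = 0.
Eigenvalues λ = 1, 3.
For λ=1: (A-λI) row 1 is [0, -4], so an eigenvector is (1, 0).
For λ=3: (A-λI) row 1 is [-2, -4], so an eigenvector is (2, -1).
General solution: C_1e^(t)(1,0) + C_2e^(3t)(2,-1).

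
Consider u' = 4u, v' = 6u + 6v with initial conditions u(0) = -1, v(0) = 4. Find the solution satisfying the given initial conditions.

u(t) = -e^(4t), v(t) = e^(6t) + 3e^(4t)

Coefficient matrix A = [[4, 0], [6, 6]].
Characteristic polynomial det(A - λI) = λ^2 - 10λ + 24 = 0.
Eigenvalues λ = 4, 6.
For λ=4: (A-λI) row 2 is [6, 2], so an eigenvector is (-1, 3).
For λ=6: (A-λI) row 1 is [-2, 0], so an eigenvector is (0, -1).
General solution: K_1e^(4t)(-1,3) + K_2e^(6t)(0,-1).
Applying u(0)=-1, v(0)=4 gives K_1=1, K_2=-1.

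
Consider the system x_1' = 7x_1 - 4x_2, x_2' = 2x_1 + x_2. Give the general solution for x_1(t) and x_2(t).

x_1(t) = -2K_1e^(5t) + K_2e^(3t), x_2(t) = -K_1e^(5t) + K_2e^(3t)

Coefficient matrix A = [[7, -4], [2, 1]].
Characteristic polynomial det(A - λI) = λ^2 - 8λ + 15 = 0.
Eigenvalues λ = 5, 3.
For λ=5: (A-λI) row 1 is [2, -4], so an eigenvector is (-2, -1).
For λ=3: (A-λI) row 1 is [4, -4], so an eigenvector is (1, 1).
General solution: K_1e^(5t)(-2,-1) + K_2e^(3t)(1,1).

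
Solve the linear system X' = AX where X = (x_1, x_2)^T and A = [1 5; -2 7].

x_1(t) = K_1e^(4t)sin(t) - 2K_1e^(4t)cos(t) - 2K_2e^(4t)sin(t) - K_2e^(4t)cos(t), x_2(t) = K_1e^(4t)sin(t) - K_1e^(4t)cos(t) - K_2e^(4t)sin(t) - K_2e^(4t)cos(t)

Coefficient matrix A = [[1, 5], [-2, 7]].
Characteristic polynomial det(A - λI) = λ^2 - 8λ + 17 = 0.
Eigenvalues λ = 4 ± i (complex conjugate pair).
For λ=4+i: an eigenvector is (-2,-1) - i(1,1) = (-2 - i, -1 - i).
A real fundamental pair from Re and Im of e^((4+i)t)v: X_1 = e^(4t)(cos(t)·(-2,-1) + sin(t)·(1,1)), X_2 = e^(4t)(sin(t)·(-2,-1) - cos(t)·(1,1)).
General solution: K_1X_1 + K_2X_2.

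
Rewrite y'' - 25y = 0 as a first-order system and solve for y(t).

Let x_1 = y, x_2 = y'. Then x_1' = x_2 and x_2' = 25x_1.
A = [[0,1],[25,0]]; det(A-λI) = λ^2 - 25.
Eigenvalues λ = -5, 5 with eigenvectors (1,-5), (1,5).

y(t) = c_1e^(-5t) + c_2e^(5t)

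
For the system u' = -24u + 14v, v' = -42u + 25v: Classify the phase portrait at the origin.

A = [[-24,14],[-42,25]]; det(A-λI) = λ^2 - λ - 12.
λ = -3, 4: opposite signs.

saddle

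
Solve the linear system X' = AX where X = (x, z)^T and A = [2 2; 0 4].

x(t) = c_1e^(4t) - c_2e^(2t), z(t) = c_1e^(4t)

Coefficient matrix A = [[2, 2], [0, 4]].
Characteristic polynomial det(A - λI) = λ^2 - 6λ + 8 = 0.
Eigenvalues λ = 4, 2.
For λ=4: (A-λI) row 1 is [-2, 2], so an eigenvector is (1, 1).
For λ=2: (A-λI) row 1 is [0, 2], so an eigenvector is (-1, 0).
General solution: c_1e^(4t)(1,1) + c_2e^(2t)(-1,0).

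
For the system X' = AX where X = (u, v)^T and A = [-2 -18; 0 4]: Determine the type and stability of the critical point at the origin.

A = [[-2,-18],[0,4]]; det(A-λI) = λ^2 - 2λ - 8.
λ = 4, -2: opposite signs.

saddle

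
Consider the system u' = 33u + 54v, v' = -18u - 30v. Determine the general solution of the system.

u(t) = -2c_1e^(6t) + 3c_2e^(-3t), v(t) = c_1e^(6t) - 2c_2e^(-3t)

Coefficient matrix A = [[33, 54], [-18, -30]].
Characteristic polynomial det(A - λI) = λ^2 - 3λ - 18 = 0.
Eigenvalues λ = 6, -3.
For λ=6: (A-λI) row 1 is [27, 54], so an eigenvector is (-2, 1).
For λ=-3: (A-λI) row 1 is [36, 54], so an eigenvector is (3, -2).
General solution: c_1e^(6t)(-2,1) + c_2e^(-3t)(3,-2).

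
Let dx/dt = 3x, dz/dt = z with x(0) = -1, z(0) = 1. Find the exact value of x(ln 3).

-27

A = [[3,0],[0,1]]; eigenvalues λ = 1, 3.
Eigenvectors: (0,1) for λ=1, (-1,0) for λ=3.
From the initial condition, c_1 = 1, c_2 = 1.
x(ln 3) = (1)(3^1)(0) + (1)(3^3)(-1) = -27.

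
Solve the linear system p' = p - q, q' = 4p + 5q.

p(t) = C_1e^(3t) + C_2te^(3t), q(t) = -2C_1e^(3t) - 2C_2te^(3t) - C_2e^(3t)

Coefficient matrix A = [[1, -1], [4, 5]].
Characteristic polynomial det(A - λI) = λ^2 - 6λ + 9 = 0.
Single eigenvalue λ = 3 with algebraic multiplicity 2.
Eigenvector v = (1,-2); generalized eigenvector w with (A-λI)w=v is (0,-1).
General solution: e^(3t)[C_1·v + C_2·(t·v + w)].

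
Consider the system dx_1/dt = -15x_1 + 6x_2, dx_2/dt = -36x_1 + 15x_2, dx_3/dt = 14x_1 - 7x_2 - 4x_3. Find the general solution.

x_1(t) = K_1e^(-3t) + K_3e^(3t), x_2(t) = 2K_1e^(-3t) + 3K_3e^(3t), x_3(t) = K_2e^(-4t) - K_3e^(3t)

Coefficient matrix A = [[-15, 6, 0], [-36, 15, 0], [14, -7, -4]].
det(A - λI) = 0 gives eigenvalues λ = -3, -4, 3.
For λ=-3: eigenvector (1,2,0).
For λ=-4: eigenvector (0,0,1).
For λ=3: eigenvector (1,3,-1).
General solution: K_1e^(-3t)(1,2,0) + K_2e^(-4t)(0,0,1) + K_3e^(3t)(1,3,-1).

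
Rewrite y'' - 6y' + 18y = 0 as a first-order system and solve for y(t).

Let x_1 = y, x_2 = y'. Then x_1' = x_2 and x_2' = -18x_1 + 6x_2.
A = [[0,1],[-18,6]]; det(A-λI) = λ^2 - 6λ + 18.
Eigenvalues λ = 3 ± 3i.

y(t) = K_1e^(3t)cos(3t) + K_2e^(3t)sin(3t)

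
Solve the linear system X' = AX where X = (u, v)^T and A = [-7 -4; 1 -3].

Coefficient matrix A = [[-7, -4], [1, -3]].
Characteristic polynomial det(A - λI) = λ^2 + 10λ + 25 = 0.
Single eigenvalue λ = -5 with algebraic multiplicity 2.
Eigenvector v = (-2,1); generalized eigenvector w with (A-λI)w=v is (1,0).
General solution: e^(-5t)[C_1·v + C_2·(t·v + w)].

u(t) = -2C_1e^(-5t) - 2C_2te^(-5t) + C_2e^(-5t), v(t) = C_1e^(-5t) + C_2te^(-5t)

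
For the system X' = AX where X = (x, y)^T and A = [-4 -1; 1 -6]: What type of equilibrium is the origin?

A = [[-4,-1],[1,-6]]; det(A-λI) = λ^2 + 10λ + 25.
repeated λ = -5 with a single eigenvector.

stable improper node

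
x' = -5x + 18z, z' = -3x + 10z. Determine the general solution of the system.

x(t) = -2c_1e^(4t) + 3c_2e^(t), z(t) = -c_1e^(4t) + c_2e^(t)

Coefficient matrix A = [[-5, 18], [-3, 10]].
Characteristic polynomial det(A - λI) = λ^2 - 5λ + 4 = 0.
Eigenvalues λ = 4, 1.
For λ=4: (A-λI) row 1 is [-9, 18], so an eigenvector is (-2, -1).
For λ=1: (A-λI) row 1 is [-6, 18], so an eigenvector is (3, 1).
General solution: c_1e^(4t)(-2,-1) + c_2e^(t)(3,1).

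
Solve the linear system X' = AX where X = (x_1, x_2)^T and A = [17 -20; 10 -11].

Coefficient matrix A = [[17, -20], [10, -11]].
Characteristic polynomial det(A - λI) = λ^2 - 6λ + 13 = 0.
Eigenvalues λ = 3 ± 2i (complex conjugate pair).
For λ=3+2i: an eigenvector is (-1,-1) - i(3,2) = (-1 - 3i, -1 - 2i).
A real fundamental pair from Re and Im of e^((3+2i)t)v: X_1 = e^(3t)(cos(2t)·(-1,-1) + sin(2t)·(3,2)), X_2 = e^(3t)(sin(2t)·(-1,-1) - cos(2t)·(3,2)).
General solution: C_1X_1 + C_2X_2.

x_1(t) = 3C_1e^(3t)sin(2t) - C_1e^(3t)cos(2t) - C_2e^(3t)sin(2t) - 3C_2e^(3t)cos(2t), x_2(t) = 2C_1e^(3t)sin(2t) - C_1e^(3t)cos(2t) - C_2e^(3t)sin(2t) - 2C_2e^(3t)cos(2t)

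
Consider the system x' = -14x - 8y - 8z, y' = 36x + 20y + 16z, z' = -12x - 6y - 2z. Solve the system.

x(t) = C_1e^(2t) + 2C_2e^(-2t), y(t) = -2C_1e^(2t) - 4C_2e^(-2t) - C_3e^(4t), z(t) = C_2e^(-2t) + C_3e^(4t)

Coefficient matrix A = [[-14, -8, -8], [36, 20, 16], [-12, -6, -2]].
det(A - λI) = 0 gives eigenvalues λ = 2, -2, 4.
For λ=2: eigenvector (1,-2,0).
For λ=-2: eigenvector (2,-4,1).
For λ=4: eigenvector (0,-1,1).
General solution: C_1e^(2t)(1,-2,0) + C_2e^(-2t)(2,-4,1) + C_3e^(4t)(0,-1,1).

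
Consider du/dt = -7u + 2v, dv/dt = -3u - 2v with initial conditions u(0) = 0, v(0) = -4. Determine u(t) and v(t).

Coefficient matrix A = [[-7, 2], [-3, -2]].
Characteristic polynomial det(A - λI) = λ^2 + 9λ + 20 = 0.
Eigenvalues λ = -5, -4.
For λ=-5: (A-λI) row 1 is [-2, 2], so an eigenvector is (-1, -1).
For λ=-4: (A-λI) row 1 is [-3, 2], so an eigenvector is (-2, -3).
General solution: c_1e^(-5t)(-1,-1) + c_2e^(-4t)(-2,-3).
Applying u(0)=0, v(0)=-4 gives c_1=-8, c_2=4.

u(t) = -8e^(-4t) + 8e^(-5t), v(t) = -12e^(-4t) + 8e^(-5t)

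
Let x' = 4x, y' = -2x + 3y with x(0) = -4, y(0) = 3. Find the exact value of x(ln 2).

A = [[4,0],[-2,3]]; eigenvalues λ = 3, 4.
Eigenvectors: (0,1) for λ=3, (1,-2) for λ=4.
From the initial condition, c_1 = -5, c_2 = -4.
x(ln 2) = (-5)(2^3)(0) + (-4)(2^4)(1) = -64.

-64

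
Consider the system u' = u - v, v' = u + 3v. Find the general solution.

Coefficient matrix A = [[1, -1], [1, 3]].
Characteristic polynomial det(A - λI) = λ^2 - 4λ + 4 = 0.
Single eigenvalue λ = 2 with algebraic multiplicity 2.
Eigenvector v = (1,-1); generalized eigenvector w with (A-λI)w=v is (-1,0).
General solution: e^(2t)[C_1·v + C_2·(t·v + w)].

u(t) = C_1e^(2t) + C_2te^(2t) - C_2e^(2t), v(t) = -C_1e^(2t) - C_2te^(2t)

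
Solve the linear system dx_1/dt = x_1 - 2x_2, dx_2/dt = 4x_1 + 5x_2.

x_1(t) = C_1e^(3t)cos(2t) + C_2e^(3t)sin(2t), x_2(t) = C_1e^(3t)sin(2t) - C_1e^(3t)cos(2t) - C_2e^(3t)sin(2t) - C_2e^(3t)cos(2t)

Coefficient matrix A = [[1, -2], [4, 5]].
Characteristic polynomial det(A - λI) = λ^2 - 6λ + 13 = 0.
Eigenvalues λ = 3 ± 2i (complex conjugate pair).
For λ=3+2i: an eigenvector is (1,-1) - i(0,1) = (1, -1 - i).
A real fundamental pair from Re and Im of e^((3+2i)t)v: X_1 = e^(3t)(cos(2t)·(1,-1) + sin(2t)·(0,1)), X_2 = e^(3t)(sin(2t)·(1,-1) - cos(2t)·(0,1)).
General solution: C_1X_1 + C_2X_2.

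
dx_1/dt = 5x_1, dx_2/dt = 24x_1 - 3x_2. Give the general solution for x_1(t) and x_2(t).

Coefficient matrix A = [[5, 0], [24, -3]].
Characteristic polynomial det(A - λI) = λ^2 - 2λ - 15 = 0.
Eigenvalues λ = -3, 5.
For λ=-3: (A-λI) row 1 is [8, 0], so an eigenvector is (0, 1).
For λ=5: (A-λI) row 2 is [24, -8], so an eigenvector is (-1, -3).
General solution: K_1e^(-3t)(0,1) + K_2e^(5t)(-1,-3).

x_1(t) = -K_2e^(5t), x_2(t) = K_1e^(-3t) - 3K_2e^(5t)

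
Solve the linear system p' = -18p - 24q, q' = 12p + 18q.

Coefficient matrix A = [[-18, -24], [12, 18]].
Characteristic polynomial det(A - λI) = λ^2 - 36 = 0.
Eigenvalues λ = 6, -6.
For λ=6: (A-λI) row 1 is [-24, -24], so an eigenvector is (1, -1).
For λ=-6: (A-λI) row 1 is [-12, -24], so an eigenvector is (2, -1).
General solution: C_1e^(6t)(1,-1) + C_2e^(-6t)(2,-1).

p(t) = C_1e^(6t) + 2C_2e^(-6t), q(t) = -C_1e^(6t) - C_2e^(-6t)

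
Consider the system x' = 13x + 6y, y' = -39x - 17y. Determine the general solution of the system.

x(t) = c_1e^(-2t)sin(3t) + c_1e^(-2t)cos(3t) + c_2e^(-2t)sin(3t) - c_2e^(-2t)cos(3t), y(t) = -3c_1e^(-2t)sin(3t) - 2c_1e^(-2t)cos(3t) - 2c_2e^(-2t)sin(3t) + 3c_2e^(-2t)cos(3t)

Coefficient matrix A = [[13, 6], [-39, -17]].
Characteristic polynomial det(A - λI) = λ^2 + 4λ + 13 = 0.
Eigenvalues λ = -2 ± 3i (complex conjugate pair).
For λ=-2+3i: an eigenvector is (1,-2) - i(1,-3) = (1 - i, -2 + 3i).
A real fundamental pair from Re and Im of e^((-2+3i)t)v: X_1 = e^(-2t)(cos(3t)·(1,-2) + sin(3t)·(1,-3)), X_2 = e^(-2t)(sin(3t)·(1,-2) - cos(3t)·(1,-3)).
General solution: c_1X_1 + c_2X_2.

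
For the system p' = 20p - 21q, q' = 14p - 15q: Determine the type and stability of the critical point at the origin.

A = [[20,-21],[14,-15]]; det(A-λI) = λ^2 - 5λ - 6.
λ = 6, -1: opposite signs.

saddle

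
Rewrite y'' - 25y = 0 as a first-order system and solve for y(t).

Let x_1 = y, x_2 = y'. Then x_1' = x_2 and x_2' = 25x_1.
A = [[0,1],[25,0]]; det(A-λI) = λ^2 - 25.
Eigenvalues λ = 5, -5 with eigenvectors (1,5), (1,-5).

y(t) = K_1e^(5t) + K_2e^(-5t)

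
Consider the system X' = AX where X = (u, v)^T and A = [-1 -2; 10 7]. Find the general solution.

Coefficient matrix A = [[-1, -2], [10, 7]].
Characteristic polynomial det(A - λI) = λ^2 - 6λ + 13 = 0.
Eigenvalues λ = 3 ± 2i (complex conjugate pair).
For λ=3+2i: an eigenvector is (1,-2) - i(0,1) = (1, -2 - i).
A real fundamental pair from Re and Im of e^((3+2i)t)v: X_1 = e^(3t)(cos(2t)·(1,-2) + sin(2t)·(0,1)), X_2 = e^(3t)(sin(2t)·(1,-2) - cos(2t)·(0,1)).
General solution: c_1X_1 + c_2X_2.

u(t) = c_1e^(3t)cos(2t) + c_2e^(3t)sin(2t), v(t) = c_1e^(3t)sin(2t) - 2c_1e^(3t)cos(2t) - 2c_2e^(3t)sin(2t) - c_2e^(3t)cos(2t)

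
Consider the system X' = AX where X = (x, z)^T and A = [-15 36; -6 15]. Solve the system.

Coefficient matrix A = [[-15, 36], [-6, 15]].
Characteristic polynomial det(A - λI) = λ^2 - 9 = 0.
Eigenvalues λ = -3, 3.
For λ=-3: (A-λI) row 1 is [-12, 36], so an eigenvector is (3, 1).
For λ=3: (A-λI) row 1 is [-18, 36], so an eigenvector is (-2, -1).
General solution: C_1e^(-3t)(3,1) + C_2e^(3t)(-2,-1).

x(t) = 3C_1e^(-3t) - 2C_2e^(3t), z(t) = C_1e^(-3t) - C_2e^(3t)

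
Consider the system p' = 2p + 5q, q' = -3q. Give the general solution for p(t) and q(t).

Coefficient matrix A = [[2, 5], [0, -3]].
Characteristic polynomial det(A - λI) = λ^2 + λ - 6 = 0.
Eigenvalues λ = 2, -3.
For λ=2: (A-λI) row 1 is [0, 5], so an eigenvector is (-1, 0).
For λ=-3: (A-λI) row 1 is [5, 5], so an eigenvector is (-1, 1).
General solution: c_1e^(2t)(-1,0) + c_2e^(-3t)(-1,1).

p(t) = -c_1e^(2t) - c_2e^(-3t), q(t) = c_2e^(-3t)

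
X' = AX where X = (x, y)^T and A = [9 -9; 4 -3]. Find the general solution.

x(t) = -3C_1e^(3t) - 3C_2te^(3t) - 2C_2e^(3t), y(t) = -2C_1e^(3t) - 2C_2te^(3t) - C_2e^(3t)

Coefficient matrix A = [[9, -9], [4, -3]].
Characteristic polynomial det(A - λI) = λ^2 - 6λ + 9 = 0.
Single eigenvalue λ = 3 with algebraic multiplicity 2.
Eigenvector v = (-3,-2); generalized eigenvector w with (A-λI)w=v is (-2,-1).
General solution: e^(3t)[C_1·v + C_2·(t·v + w)].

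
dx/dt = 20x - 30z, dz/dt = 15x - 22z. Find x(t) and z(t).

Coefficient matrix A = [[20, -30], [15, -22]].
Characteristic polynomial det(A - λI) = λ^2 + 2λ + 10 = 0.
Eigenvalues λ = -1 ± 3i (complex conjugate pair).
For λ=-1+3i: an eigenvector is (-3,-2) - i(-1,-1) = (-3 + i, -2 + i).
A real fundamental pair from Re and Im of e^((-1+3i)t)v: X_1 = e^(-t)(cos(3t)·(-3,-2) + sin(3t)·(-1,-1)), X_2 = e^(-t)(sin(3t)·(-3,-2) - cos(3t)·(-1,-1)).
General solution: K_1X_1 + K_2X_2.

x(t) = -K_1e^(-t)sin(3t) - 3K_1e^(-t)cos(3t) - 3K_2e^(-t)sin(3t) + K_2e^(-t)cos(3t), z(t) = -K_1e^(-t)sin(3t) - 2K_1e^(-t)cos(3t) - 2K_2e^(-t)sin(3t) + K_2e^(-t)cos(3t)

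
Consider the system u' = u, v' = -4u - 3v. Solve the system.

Coefficient matrix A = [[1, 0], [-4, -3]].
Characteristic polynomial det(A - λI) = λ^2 + 2λ - 3 = 0.
Eigenvalues λ = 1, -3.
For λ=1: (A-λI) row 2 is [-4, -4], so an eigenvector is (1, -1).
For λ=-3: (A-λI) row 1 is [4, 0], so an eigenvector is (0, -1).
General solution: K_1e^(t)(1,-1) + K_2e^(-3t)(0,-1).

u(t) = K_1e^(t), v(t) = -K_1e^(t) - K_2e^(-3t)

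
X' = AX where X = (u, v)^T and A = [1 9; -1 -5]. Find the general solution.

u(t) = 3C_1e^(-2t) + 3C_2te^(-2t) + C_2e^(-2t), v(t) = -C_1e^(-2t) - C_2te^(-2t)

Coefficient matrix A = [[1, 9], [-1, -5]].
Characteristic polynomial det(A - λI) = λ^2 + 4λ + 4 = 0.
Single eigenvalue λ = -2 with algebraic multiplicity 2.
Eigenvector v = (3,-1); generalized eigenvector w with (A-λI)w=v is (1,0).
General solution: e^(-2t)[C_1·v + C_2·(t·v + w)].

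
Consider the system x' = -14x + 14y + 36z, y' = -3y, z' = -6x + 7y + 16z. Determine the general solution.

x(t) = 2K_1e^(4t) - 2K_2e^(-3t) + 3K_3e^(-2t), y(t) = K_2e^(-3t), z(t) = K_1e^(4t) - K_2e^(-3t) + K_3e^(-2t)

Coefficient matrix A = [[-14, 14, 36], [0, -3, 0], [-6, 7, 16]].
det(A - λI) = 0 gives eigenvalues λ = 4, -3, -2.
For λ=4: eigenvector (2,0,1).
For λ=-3: eigenvector (-2,1,-1).
For λ=-2: eigenvector (3,0,1).
General solution: K_1e^(4t)(2,0,1) + K_2e^(-3t)(-2,1,-1) + K_3e^(-2t)(3,0,1).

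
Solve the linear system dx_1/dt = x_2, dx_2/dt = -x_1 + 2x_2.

Coefficient matrix A = [[0, 1], [-1, 2]].
Characteristic polynomial det(A - λI) = λ^2 - 2λ + 1 = 0.
Single eigenvalue λ = 1 with algebraic multiplicity 2.
Eigenvector v = (1,1); generalized eigenvector w with (A-λI)w=v is (2,3).
General solution: e^(t)[K_1·v + K_2·(t·v + w)].

x_1(t) = K_1e^(t) + K_2te^(t) + 2K_2e^(t), x_2(t) = K_1e^(t) + K_2te^(t) + 3K_2e^(t)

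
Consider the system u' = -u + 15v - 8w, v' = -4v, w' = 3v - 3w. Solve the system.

u(t) = c_1e^(-t) - 13c_2e^(-4t) + 4c_3e^(-3t), v(t) = c_2e^(-4t), w(t) = -3c_2e^(-4t) + c_3e^(-3t)

Coefficient matrix A = [[-1, 15, -8], [0, -4, 0], [0, 3, -3]].
det(A - λI) = 0 gives eigenvalues λ = -1, -4, -3.
For λ=-1: eigenvector (1,0,0).
For λ=-4: eigenvector (-13,1,-3).
For λ=-3: eigenvector (4,0,1).
General solution: c_1e^(-t)(1,0,0) + c_2e^(-4t)(-13,1,-3) + c_3e^(-3t)(4,0,1).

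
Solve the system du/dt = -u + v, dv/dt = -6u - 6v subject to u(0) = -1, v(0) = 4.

Coefficient matrix A = [[-1, 1], [-6, -6]].
Characteristic polynomial det(A - λI) = λ^2 + 7λ + 12 = 0.
Eigenvalues λ = -3, -4.
For λ=-3: (A-λI) row 1 is [2, 1], so an eigenvector is (1, -2).
For λ=-4: (A-λI) row 1 is [3, 1], so an eigenvector is (1, -3).
General solution: K_1e^(-3t)(1,-2) + K_2e^(-4t)(1,-3).
Applying u(0)=-1, v(0)=4 gives K_1=1, K_2=-2.

u(t) = e^(-3t) - 2e^(-4t), v(t) = -2e^(-3t) + 6e^(-4t)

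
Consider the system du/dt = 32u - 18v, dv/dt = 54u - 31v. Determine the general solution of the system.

u(t) = C_1e^(-4t) + 2C_2e^(5t), v(t) = 2C_1e^(-4t) + 3C_2e^(5t)

Coefficient matrix A = [[32, -18], [54, -31]].
Characteristic polynomial det(A - λI) = λ^2 - λ - 20 = 0.
Eigenvalues λ = -4, 5.
For λ=-4: (A-λI) row 1 is [36, -18], so an eigenvector is (1, 2).
For λ=5: (A-λI) row 1 is [27, -18], so an eigenvector is (2, 3).
General solution: C_1e^(-4t)(1,2) + C_2e^(5t)(2,3).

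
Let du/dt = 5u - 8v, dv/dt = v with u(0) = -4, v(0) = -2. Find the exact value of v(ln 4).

-8

A = [[5,-8],[0,1]]; eigenvalues λ = 5, 1.
Eigenvectors: (1,0) for λ=5, (-2,-1) for λ=1.
From the initial condition, c_1 = 0, c_2 = 2.
v(ln 4) = (0)(4^5)(0) + (2)(4^1)(-1) = -8.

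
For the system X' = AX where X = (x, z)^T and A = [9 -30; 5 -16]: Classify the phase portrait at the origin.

stable node

A = [[9,-30],[5,-16]]; det(A-λI) = λ^2 + 7λ + 6.
λ = -6, -1: both negative.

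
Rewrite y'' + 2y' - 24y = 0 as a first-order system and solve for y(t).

Let x_1 = y, x_2 = y'. Then x_1' = x_2 and x_2' = 24x_1 - 2x_2.
A = [[0,1],[24,-2]]; det(A-λI) = λ^2 + 2λ - 24.
Eigenvalues λ = -6, 4 with eigenvectors (1,-6), (1,4).

y(t) = K_1e^(-6t) + K_2e^(4t)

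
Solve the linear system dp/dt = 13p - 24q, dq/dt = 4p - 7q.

p(t) = 2c_1e^(t) + 3c_2e^(5t), q(t) = c_1e^(t) + c_2e^(5t)

Coefficient matrix A = [[13, -24], [4, -7]].
Characteristic polynomial det(A - λI) = λ^2 - 6λ + 5 = 0.
Eigenvalues λ = 1, 5.
For λ=1: (A-λI) row 1 is [12, -24], so an eigenvector is (2, 1).
For λ=5: (A-λI) row 1 is [8, -24], so an eigenvector is (3, 1).
General solution: c_1e^(t)(2,1) + c_2e^(5t)(3,1).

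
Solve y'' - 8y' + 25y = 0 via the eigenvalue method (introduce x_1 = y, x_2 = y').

Let x_1 = y, x_2 = y'. Then x_1' = x_2 and x_2' = -25x_1 + 8x_2.
A = [[0,1],[-25,8]]; det(A-λI) = λ^2 - 8λ + 25.
Eigenvalues λ = 4 ± 3i.

y(t) = C_1e^(4t)cos(3t) + C_2e^(4t)sin(3t)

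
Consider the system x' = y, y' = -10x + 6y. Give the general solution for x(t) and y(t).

Coefficient matrix A = [[0, 1], [-10, 6]].
Characteristic polynomial det(A - λI) = λ^2 - 6λ + 10 = 0.
Eigenvalues λ = 3 ± i (complex conjugate pair).
For λ=3+i: an eigenvector is (1,3) - i(0,-1) = (1, 3 + i).
A real fundamental pair from Re and Im of e^((3+i)t)v: X_1 = e^(3t)(cos(t)·(1,3) + sin(t)·(0,-1)), X_2 = e^(3t)(sin(t)·(1,3) - cos(t)·(0,-1)).
General solution: K_1X_1 + K_2X_2.

x(t) = K_1e^(3t)cos(t) + K_2e^(3t)sin(t), y(t) = -K_1e^(3t)sin(t) + 3K_1e^(3t)cos(t) + 3K_2e^(3t)sin(t) + K_2e^(3t)cos(t)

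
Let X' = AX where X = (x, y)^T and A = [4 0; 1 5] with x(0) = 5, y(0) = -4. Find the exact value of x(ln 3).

A = [[4,0],[1,5]]; eigenvalues λ = 5, 4.
Eigenvectors: (0,1) for λ=5, (-1,1) for λ=4.
From the initial condition, c_1 = 1, c_2 = -5.
x(ln 3) = (1)(3^5)(0) + (-5)(3^4)(-1) = 405.

405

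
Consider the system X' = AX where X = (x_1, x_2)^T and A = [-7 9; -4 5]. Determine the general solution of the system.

x_1(t) = -3K_1e^(-t) - 3K_2te^(-t) - K_2e^(-t), x_2(t) = -2K_1e^(-t) - 2K_2te^(-t) - K_2e^(-t)

Coefficient matrix A = [[-7, 9], [-4, 5]].
Characteristic polynomial det(A - λI) = λ^2 + 2λ + 1 = 0.
Single eigenvalue λ = -1 with algebraic multiplicity 2.
Eigenvector v = (-3,-2); generalized eigenvector w with (A-λI)w=v is (-1,-1).
General solution: e^(-t)[K_1·v + K_2·(t·v + w)].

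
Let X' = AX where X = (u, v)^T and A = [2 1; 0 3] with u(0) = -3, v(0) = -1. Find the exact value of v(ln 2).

-8

A = [[2,1],[0,3]]; eigenvalues λ = 3, 2.
Eigenvectors: (1,1) for λ=3, (-1,0) for λ=2.
From the initial condition, c_1 = -1, c_2 = 2.
v(ln 2) = (-1)(2^3)(1) + (2)(2^2)(0) = -8.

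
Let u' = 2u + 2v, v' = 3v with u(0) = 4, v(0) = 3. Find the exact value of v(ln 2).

A = [[2,2],[0,3]]; eigenvalues λ = 2, 3.
Eigenvectors: (1,0) for λ=2, (2,1) for λ=3.
From the initial condition, c_1 = -2, c_2 = 3.
v(ln 2) = (-2)(2^2)(0) + (3)(2^3)(1) = 24.

24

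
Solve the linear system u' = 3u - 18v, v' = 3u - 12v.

Coefficient matrix A = [[3, -18], [3, -12]].
Characteristic polynomial det(A - λI) = λ^2 + 9λ + 18 = 0.
Eigenvalues λ = -3, -6.
For λ=-3: (A-λI) row 1 is [6, -18], so an eigenvector is (-3, -1).
For λ=-6: (A-λI) row 1 is [9, -18], so an eigenvector is (2, 1).
General solution: K_1e^(-3t)(-3,-1) + K_2e^(-6t)(2,1).

u(t) = -3K_1e^(-3t) + 2K_2e^(-6t), v(t) = -K_1e^(-3t) + K_2e^(-6t)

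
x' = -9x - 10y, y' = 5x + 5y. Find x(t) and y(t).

Coefficient matrix A = [[-9, -10], [5, 5]].
Characteristic polynomial det(A - λI) = λ^2 + 4λ + 5 = 0.
Eigenvalues λ = -2 ± i (complex conjugate pair).
For λ=-2+i: an eigenvector is (1,-1) - i(3,-2) = (1 - 3i, -1 + 2i).
A real fundamental pair from Re and Im of e^((-2+i)t)v: X_1 = e^(-2t)(cos(t)·(1,-1) + sin(t)·(3,-2)), X_2 = e^(-2t)(sin(t)·(1,-1) - cos(t)·(3,-2)).
General solution: C_1X_1 + C_2X_2.

x(t) = 3C_1e^(-2t)sin(t) + C_1e^(-2t)cos(t) + C_2e^(-2t)sin(t) - 3C_2e^(-2t)cos(t), y(t) = -2C_1e^(-2t)sin(t) - C_1e^(-2t)cos(t) - C_2e^(-2t)sin(t) + 2C_2e^(-2t)cos(t)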